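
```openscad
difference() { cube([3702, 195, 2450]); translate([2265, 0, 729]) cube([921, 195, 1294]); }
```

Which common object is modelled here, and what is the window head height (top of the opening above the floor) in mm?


A wall with a window opening. The window head height is 2023 mm.

A wall with a rectangular opening subtracted — a window. Sill at z = 729, opening 1294 mm tall, so the head is at 729 + 1294 = 2023 mm.


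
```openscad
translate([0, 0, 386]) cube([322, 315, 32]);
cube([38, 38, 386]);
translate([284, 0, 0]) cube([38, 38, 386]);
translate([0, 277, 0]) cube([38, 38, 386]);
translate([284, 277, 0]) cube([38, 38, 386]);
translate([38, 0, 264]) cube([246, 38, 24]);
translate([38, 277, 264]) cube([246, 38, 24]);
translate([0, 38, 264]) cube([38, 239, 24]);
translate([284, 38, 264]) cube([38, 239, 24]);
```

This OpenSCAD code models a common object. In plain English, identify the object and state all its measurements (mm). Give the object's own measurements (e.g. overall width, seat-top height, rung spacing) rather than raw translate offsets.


A four-legged stool. The seat is a 322×315×32 mm slab whose top surface is at z = 418 mm; four square legs, each 38×38 mm in cross-section, run from the floor (z = 0) to the underside of the seat, each flush with a corner of the seat. Four stretchers, 38 mm wide and 24 mm tall, connect adjacent legs with their undersides at z = 264 mm, each running between the inner faces of the legs it joins and aligned with the legs' outer faces on the other axis.


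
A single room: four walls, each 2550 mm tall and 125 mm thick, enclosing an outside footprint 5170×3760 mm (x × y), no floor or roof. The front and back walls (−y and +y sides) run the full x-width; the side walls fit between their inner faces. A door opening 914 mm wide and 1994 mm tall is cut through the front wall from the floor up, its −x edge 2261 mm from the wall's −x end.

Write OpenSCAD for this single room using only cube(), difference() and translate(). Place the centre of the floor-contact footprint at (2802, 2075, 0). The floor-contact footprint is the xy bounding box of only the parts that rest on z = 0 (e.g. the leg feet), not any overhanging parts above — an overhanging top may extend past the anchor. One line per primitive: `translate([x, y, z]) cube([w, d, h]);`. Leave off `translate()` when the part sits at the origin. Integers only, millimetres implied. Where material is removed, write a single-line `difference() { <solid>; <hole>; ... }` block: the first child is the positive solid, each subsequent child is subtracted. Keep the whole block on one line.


difference() { translate([217, 195, 0]) cube([5170, 125, 2550]); translate([2478, 195, 0]) cube([914, 125, 1994]); }
translate([217, 3830, 0]) cube([5170, 125, 2550]);
translate([217, 320, 0]) cube([125, 3510, 2550]);
translate([5262, 320, 0]) cube([125, 3510, 2550]);


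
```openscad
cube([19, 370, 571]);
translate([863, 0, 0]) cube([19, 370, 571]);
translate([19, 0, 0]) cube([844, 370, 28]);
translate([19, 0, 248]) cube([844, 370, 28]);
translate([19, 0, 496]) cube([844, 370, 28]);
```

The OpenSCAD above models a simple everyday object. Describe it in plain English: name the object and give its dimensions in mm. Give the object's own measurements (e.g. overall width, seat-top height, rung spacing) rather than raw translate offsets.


An open bookshelf. Two side panels, each 19 mm thick, 370 mm deep and 571 mm tall, stand 882 mm apart (outside-to-outside). Between them sit 3 shelves, each 28 mm thick and 370 mm deep, spanning the full gap between the sides. The bottom shelf rests on the floor (its underside at z = 0) and the clear gap between one shelf's top and the next shelf's underside is 220 mm.


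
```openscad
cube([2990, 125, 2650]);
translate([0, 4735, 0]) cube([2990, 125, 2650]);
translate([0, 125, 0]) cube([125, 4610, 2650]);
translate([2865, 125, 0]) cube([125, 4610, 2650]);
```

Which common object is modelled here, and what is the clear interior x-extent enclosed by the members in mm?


A house (or room) frame. The interior width is 2740 mm.

Four 2650 mm walls enclosing a rectangle with no floor or roof — a room or house frame. Outside width is 2990 mm and wall thickness is 125 mm, so the interior width is 2990 − 2 × 125 = 2740 mm.


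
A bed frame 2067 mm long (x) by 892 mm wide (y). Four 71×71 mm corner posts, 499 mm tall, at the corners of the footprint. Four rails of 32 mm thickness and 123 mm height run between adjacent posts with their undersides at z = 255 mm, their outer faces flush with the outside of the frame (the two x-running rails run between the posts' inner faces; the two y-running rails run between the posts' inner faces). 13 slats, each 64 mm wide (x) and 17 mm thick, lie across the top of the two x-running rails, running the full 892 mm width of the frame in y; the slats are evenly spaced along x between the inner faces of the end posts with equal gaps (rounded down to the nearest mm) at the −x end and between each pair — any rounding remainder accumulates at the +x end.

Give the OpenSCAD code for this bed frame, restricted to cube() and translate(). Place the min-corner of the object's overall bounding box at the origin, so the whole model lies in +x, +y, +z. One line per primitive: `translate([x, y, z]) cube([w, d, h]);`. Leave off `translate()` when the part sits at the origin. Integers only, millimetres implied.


cube([71, 71, 499]);
translate([0, 821, 0]) cube([71, 71, 499]);
translate([1996, 0, 0]) cube([71, 71, 499]);
translate([1996, 821, 0]) cube([71, 71, 499]);
translate([71, 0, 255]) cube([1925, 32, 123]);
translate([71, 860, 255]) cube([1925, 32, 123]);
translate([0, 71, 255]) cube([32, 750, 123]);
translate([2035, 71, 255]) cube([32, 750, 123]);
translate([149, 0, 378]) cube([64, 892, 17]);
translate([291, 0, 378]) cube([64, 892, 17]);
translate([433, 0, 378]) cube([64, 892, 17]);
translate([575, 0, 378]) cube([64, 892, 17]);
translate([717, 0, 378]) cube([64, 892, 17]);
translate([859, 0, 378]) cube([64, 892, 17]);
translate([1001, 0, 378]) cube([64, 892, 17]);
translate([1143, 0, 378]) cube([64, 892, 17]);
translate([1285, 0, 378]) cube([64, 892, 17]);
translate([1427, 0, 378]) cube([64, 892, 17]);
translate([1569, 0, 378]) cube([64, 892, 17]);
translate([1711, 0, 378]) cube([64, 892, 17]);
translate([1853, 0, 378]) cube([64, 892, 17]);


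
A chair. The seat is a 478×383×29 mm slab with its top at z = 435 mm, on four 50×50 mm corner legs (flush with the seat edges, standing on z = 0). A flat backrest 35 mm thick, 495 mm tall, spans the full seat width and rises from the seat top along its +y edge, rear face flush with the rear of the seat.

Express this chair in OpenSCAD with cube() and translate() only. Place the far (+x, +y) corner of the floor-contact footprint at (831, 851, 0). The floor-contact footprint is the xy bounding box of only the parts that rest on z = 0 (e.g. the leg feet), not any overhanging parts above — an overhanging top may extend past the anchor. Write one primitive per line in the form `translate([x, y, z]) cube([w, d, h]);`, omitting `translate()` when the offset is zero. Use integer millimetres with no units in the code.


translate([353, 468, 406]) cube([478, 383, 29]);
translate([353, 468, 0]) cube([50, 50, 406]);
translate([781, 468, 0]) cube([50, 50, 406]);
translate([353, 801, 0]) cube([50, 50, 406]);
translate([781, 801, 0]) cube([50, 50, 406]);
translate([353, 816, 435]) cube([478, 35, 495]);


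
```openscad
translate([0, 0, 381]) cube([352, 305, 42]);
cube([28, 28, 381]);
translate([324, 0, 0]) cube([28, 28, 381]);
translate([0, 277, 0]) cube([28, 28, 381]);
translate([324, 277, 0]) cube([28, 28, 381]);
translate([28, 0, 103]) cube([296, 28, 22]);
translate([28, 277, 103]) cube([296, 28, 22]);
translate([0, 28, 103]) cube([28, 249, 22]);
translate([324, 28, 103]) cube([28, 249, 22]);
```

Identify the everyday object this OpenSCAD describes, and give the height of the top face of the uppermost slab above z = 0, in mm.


A stool. The seat height is 423 mm.

A 352×305×42 slab at z = 381 on four corner posts — a stool. The seat top is 381 + 42 = 423 mm.


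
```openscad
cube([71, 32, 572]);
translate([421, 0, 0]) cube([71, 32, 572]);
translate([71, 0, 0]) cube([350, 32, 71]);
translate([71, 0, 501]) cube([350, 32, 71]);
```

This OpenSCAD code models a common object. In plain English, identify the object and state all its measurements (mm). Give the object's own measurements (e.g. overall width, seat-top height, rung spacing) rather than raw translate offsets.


A rectangular picture frame lying in the x–z plane (depth along y). The opening is 350 mm wide (x) by 430 mm tall (z), surrounded by a border 71 mm wide on all four sides. The frame is 32 mm deep and is made of two full-height vertical stiles with two horizontal rails fitted between them.


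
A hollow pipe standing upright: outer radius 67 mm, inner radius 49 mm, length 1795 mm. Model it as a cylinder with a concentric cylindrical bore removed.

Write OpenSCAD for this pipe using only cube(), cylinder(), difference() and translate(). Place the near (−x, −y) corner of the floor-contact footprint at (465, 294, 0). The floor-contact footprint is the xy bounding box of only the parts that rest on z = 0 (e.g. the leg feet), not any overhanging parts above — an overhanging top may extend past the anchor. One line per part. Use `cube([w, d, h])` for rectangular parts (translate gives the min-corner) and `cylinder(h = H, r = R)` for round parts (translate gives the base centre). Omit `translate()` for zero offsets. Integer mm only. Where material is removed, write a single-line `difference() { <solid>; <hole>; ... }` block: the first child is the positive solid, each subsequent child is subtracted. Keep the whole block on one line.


difference() { translate([532, 361, 0]) cylinder(h = 1795, r = 67); translate([532, 361, 0]) cylinder(h = 1795, r = 49); }


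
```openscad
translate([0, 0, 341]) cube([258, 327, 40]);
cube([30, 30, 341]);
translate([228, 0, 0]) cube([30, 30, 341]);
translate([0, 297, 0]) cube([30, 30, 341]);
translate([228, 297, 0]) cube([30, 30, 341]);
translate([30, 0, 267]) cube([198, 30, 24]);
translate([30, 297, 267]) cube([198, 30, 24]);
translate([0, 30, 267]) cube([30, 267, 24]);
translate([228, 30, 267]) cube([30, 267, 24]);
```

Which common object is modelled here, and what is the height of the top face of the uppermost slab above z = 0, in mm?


A stool. The seat height is 381 mm.

A 258×327×40 slab at z = 341 on four corner posts — a stool. The seat top is 341 + 40 = 381 mm.


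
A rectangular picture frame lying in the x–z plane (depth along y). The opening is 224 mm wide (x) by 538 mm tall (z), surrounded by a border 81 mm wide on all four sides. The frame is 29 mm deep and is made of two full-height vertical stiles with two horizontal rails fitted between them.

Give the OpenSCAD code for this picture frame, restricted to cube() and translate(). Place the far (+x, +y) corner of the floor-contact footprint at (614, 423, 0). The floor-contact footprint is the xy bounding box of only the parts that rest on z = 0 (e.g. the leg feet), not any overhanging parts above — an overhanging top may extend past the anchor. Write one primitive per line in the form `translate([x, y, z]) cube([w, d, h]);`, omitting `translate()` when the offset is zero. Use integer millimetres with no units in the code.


translate([228, 394, 0]) cube([81, 29, 700]);
translate([533, 394, 0]) cube([81, 29, 700]);
translate([309, 394, 0]) cube([224, 29, 81]);
translate([309, 394, 619]) cube([224, 29, 81]);


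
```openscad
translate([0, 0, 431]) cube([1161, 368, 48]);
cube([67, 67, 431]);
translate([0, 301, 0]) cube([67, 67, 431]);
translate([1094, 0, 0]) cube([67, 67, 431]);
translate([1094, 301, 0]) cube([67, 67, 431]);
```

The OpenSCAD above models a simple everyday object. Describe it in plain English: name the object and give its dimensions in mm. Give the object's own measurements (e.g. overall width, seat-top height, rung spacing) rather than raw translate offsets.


A long wooden bench with a 1161 mm (x) × 368 mm (y) seat, 48 mm thick, its top surface 479 mm above the floor. Four 67 mm square legs at the seat corners, flush with the edges, run from z = 0 to the seat underside.


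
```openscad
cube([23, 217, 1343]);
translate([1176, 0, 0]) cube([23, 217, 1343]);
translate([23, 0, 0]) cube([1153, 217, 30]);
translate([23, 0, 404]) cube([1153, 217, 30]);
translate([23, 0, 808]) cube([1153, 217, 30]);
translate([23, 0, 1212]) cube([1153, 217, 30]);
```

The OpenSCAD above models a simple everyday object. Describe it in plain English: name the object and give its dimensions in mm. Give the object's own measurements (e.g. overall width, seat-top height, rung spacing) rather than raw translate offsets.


An open bookshelf. Two side panels, each 23 mm thick, 217 mm deep and 1343 mm tall, stand 1199 mm apart (outside-to-outside). Between them sit 4 shelves, each 30 mm thick and 217 mm deep, spanning the full gap between the sides. The bottom shelf rests on the floor (its underside at z = 0) and the clear gap between one shelf's top and the next shelf's underside is 374 mm.


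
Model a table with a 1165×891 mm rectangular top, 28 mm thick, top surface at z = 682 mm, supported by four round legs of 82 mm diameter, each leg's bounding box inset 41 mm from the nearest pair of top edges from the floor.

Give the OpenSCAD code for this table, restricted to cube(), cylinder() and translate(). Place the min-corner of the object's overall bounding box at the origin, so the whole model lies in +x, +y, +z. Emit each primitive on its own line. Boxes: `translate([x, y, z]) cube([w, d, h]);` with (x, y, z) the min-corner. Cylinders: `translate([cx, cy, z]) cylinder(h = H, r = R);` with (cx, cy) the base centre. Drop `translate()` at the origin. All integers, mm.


translate([0, 0, 654]) cube([1165, 891, 28]);
translate([82, 82, 0]) cylinder(h = 654, r = 41);
translate([1083, 82, 0]) cylinder(h = 654, r = 41);
translate([82, 809, 0]) cylinder(h = 654, r = 41);
translate([1083, 809, 0]) cylinder(h = 654, r = 41);


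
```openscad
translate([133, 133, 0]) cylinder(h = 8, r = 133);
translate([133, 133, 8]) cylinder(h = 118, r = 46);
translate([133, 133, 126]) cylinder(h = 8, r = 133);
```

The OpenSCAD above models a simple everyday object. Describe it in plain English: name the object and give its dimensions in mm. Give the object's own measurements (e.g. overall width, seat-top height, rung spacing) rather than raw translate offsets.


A spool: two coaxial disc flanges of radius 133 mm and thickness 8 mm, joined by a core cylinder of radius 46 mm and height 118 mm. The lower flange rests on z = 0 and the three cylinders share a vertical axis.


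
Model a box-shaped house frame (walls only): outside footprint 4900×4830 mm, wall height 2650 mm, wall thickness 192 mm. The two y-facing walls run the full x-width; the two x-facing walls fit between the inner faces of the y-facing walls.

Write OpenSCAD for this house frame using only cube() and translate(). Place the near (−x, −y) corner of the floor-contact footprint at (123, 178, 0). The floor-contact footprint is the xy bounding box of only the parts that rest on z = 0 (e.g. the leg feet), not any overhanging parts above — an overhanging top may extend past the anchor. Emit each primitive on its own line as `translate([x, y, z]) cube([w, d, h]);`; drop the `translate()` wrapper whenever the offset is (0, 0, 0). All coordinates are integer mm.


translate([123, 178, 0]) cube([4900, 192, 2650]);
translate([123, 4816, 0]) cube([4900, 192, 2650]);
translate([123, 370, 0]) cube([192, 4446, 2650]);
translate([4831, 370, 0]) cube([192, 4446, 2650]);


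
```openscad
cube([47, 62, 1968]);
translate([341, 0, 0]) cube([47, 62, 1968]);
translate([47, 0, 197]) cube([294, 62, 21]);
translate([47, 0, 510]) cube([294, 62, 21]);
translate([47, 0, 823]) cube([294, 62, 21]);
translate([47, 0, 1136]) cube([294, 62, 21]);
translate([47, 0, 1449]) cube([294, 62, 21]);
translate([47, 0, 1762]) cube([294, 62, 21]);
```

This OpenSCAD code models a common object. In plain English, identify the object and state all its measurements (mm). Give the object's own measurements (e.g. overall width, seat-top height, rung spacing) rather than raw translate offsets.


A straight ladder. Two 47×62 mm vertical rails, 1968 mm tall, stand 388 mm apart (outside-to-outside) with their front faces coplanar on the −y side. 6 rungs, each 62 mm deep and 21 mm tall, span between the inner faces of the rails, front faces flush with the rails. The lowest rung's underside is at z = 197 mm and rungs are spaced 313 mm apart (underside to underside).


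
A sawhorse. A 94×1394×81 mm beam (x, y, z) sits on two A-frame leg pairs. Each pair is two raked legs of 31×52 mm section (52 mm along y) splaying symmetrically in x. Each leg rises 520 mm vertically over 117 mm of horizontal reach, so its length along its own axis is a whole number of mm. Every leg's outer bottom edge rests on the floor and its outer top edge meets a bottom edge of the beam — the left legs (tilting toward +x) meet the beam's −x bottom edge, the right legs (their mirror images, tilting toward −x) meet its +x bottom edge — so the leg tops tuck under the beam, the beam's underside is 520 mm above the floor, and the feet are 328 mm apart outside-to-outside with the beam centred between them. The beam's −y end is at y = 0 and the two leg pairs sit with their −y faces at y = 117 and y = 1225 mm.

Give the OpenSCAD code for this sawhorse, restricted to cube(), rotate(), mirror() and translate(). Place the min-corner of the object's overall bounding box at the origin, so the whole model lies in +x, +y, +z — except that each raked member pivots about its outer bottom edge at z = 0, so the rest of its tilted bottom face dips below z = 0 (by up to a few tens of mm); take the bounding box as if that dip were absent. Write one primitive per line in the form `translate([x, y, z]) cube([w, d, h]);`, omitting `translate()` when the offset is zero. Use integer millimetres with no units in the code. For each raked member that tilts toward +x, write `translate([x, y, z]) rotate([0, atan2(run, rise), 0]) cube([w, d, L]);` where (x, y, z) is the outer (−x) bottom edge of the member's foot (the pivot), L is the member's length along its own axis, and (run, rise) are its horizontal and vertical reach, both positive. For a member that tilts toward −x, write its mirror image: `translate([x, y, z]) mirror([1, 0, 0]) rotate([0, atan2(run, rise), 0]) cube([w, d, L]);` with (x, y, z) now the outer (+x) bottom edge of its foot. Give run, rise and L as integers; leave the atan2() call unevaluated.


// leg length = √(117² + 520²) = 533
// right-leg outer foot x = 2·117 + 94 = 328
// beam min-corner = (117, 0, 520)
translate([117, 0, 520]) cube([94, 1394, 81]);
translate([0, 117, 0]) rotate([0, atan2(117, 520), 0]) cube([31, 52, 533]);
translate([328, 117, 0]) mirror([1, 0, 0]) rotate([0, atan2(117, 520), 0]) cube([31, 52, 533]);
translate([0, 1225, 0]) rotate([0, atan2(117, 520), 0]) cube([31, 52, 533]);
translate([328, 1225, 0]) mirror([1, 0, 0]) rotate([0, atan2(117, 520), 0]) cube([31, 52, 533]);


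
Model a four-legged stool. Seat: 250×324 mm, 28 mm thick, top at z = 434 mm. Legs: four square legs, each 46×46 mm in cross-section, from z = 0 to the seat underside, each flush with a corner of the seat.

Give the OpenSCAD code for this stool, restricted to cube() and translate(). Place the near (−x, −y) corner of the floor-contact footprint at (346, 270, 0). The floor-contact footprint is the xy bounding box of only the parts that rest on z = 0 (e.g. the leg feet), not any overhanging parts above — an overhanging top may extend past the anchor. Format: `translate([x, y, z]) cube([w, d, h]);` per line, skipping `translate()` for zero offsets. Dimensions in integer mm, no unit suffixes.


// leg_h = 434 - 28 = 406
translate([346, 270, 406]) cube([250, 324, 28]);
translate([346, 270, 0]) cube([46, 46, 406]);
translate([550, 270, 0]) cube([46, 46, 406]);
translate([346, 548, 0]) cube([46, 46, 406]);
translate([550, 548, 0]) cube([46, 46, 406]);


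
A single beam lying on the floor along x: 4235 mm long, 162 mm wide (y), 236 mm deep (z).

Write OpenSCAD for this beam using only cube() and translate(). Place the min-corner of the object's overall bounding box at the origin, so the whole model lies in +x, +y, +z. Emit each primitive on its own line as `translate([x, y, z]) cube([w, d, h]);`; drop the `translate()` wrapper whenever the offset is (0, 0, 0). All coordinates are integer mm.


cube([4235, 162, 236]);


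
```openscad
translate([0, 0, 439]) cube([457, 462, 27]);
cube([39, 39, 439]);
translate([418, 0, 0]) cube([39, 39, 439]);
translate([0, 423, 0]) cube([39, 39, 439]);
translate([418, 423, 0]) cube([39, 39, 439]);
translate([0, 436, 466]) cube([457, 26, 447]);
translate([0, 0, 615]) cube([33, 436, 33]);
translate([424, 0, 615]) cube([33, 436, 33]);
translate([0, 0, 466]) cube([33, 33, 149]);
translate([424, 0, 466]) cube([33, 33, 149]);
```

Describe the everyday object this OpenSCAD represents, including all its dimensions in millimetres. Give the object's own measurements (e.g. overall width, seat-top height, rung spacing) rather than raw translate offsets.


A chair. The seat is a 457×462×27 mm slab with its top at z = 466 mm, on four 39×39 mm corner legs (flush with the seat edges, standing on z = 0). A flat backrest 26 mm thick, 447 mm tall, spans the full seat width and rises from the seat top along its +y edge, rear face flush with the rear of the seat. Two armrests of 33×33 mm section run along each side from the seat's front edge to the front of the backrest, top faces 182 mm above the seat top and outer faces flush with the seat's x-edges; a 33×33 mm post under the front of each armrest stands on the seat at the front corner.


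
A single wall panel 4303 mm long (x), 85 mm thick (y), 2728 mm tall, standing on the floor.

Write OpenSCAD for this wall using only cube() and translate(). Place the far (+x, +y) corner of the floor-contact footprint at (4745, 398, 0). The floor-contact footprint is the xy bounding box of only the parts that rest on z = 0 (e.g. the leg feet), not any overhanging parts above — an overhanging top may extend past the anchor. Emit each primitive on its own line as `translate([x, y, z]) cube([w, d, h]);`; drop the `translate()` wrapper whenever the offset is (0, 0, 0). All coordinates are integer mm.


translate([442, 313, 0]) cube([4303, 85, 2728]);


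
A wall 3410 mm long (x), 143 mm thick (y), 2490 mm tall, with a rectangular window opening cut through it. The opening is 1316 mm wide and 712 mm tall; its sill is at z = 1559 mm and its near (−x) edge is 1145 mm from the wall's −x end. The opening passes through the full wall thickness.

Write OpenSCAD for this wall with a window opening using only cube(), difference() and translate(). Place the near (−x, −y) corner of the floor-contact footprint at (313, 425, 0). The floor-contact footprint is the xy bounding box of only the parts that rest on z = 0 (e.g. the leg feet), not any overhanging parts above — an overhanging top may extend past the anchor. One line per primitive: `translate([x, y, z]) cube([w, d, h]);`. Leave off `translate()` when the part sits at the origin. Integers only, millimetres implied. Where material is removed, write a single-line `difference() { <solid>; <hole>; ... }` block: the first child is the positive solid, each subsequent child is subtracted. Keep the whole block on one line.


difference() { translate([313, 425, 0]) cube([3410, 143, 2490]); translate([1458, 425, 1559]) cube([1316, 143, 712]); }


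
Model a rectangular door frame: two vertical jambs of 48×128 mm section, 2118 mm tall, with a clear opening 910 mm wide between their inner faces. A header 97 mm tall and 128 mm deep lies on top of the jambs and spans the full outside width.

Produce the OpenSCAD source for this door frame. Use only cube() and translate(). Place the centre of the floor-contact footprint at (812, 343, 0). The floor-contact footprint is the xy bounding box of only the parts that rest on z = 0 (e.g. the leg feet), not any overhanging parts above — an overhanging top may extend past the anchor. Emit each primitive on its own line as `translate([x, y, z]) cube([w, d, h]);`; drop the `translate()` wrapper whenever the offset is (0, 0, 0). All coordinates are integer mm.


translate([309, 279, 0]) cube([48, 128, 2118]);
translate([1267, 279, 0]) cube([48, 128, 2118]);
translate([309, 279, 2118]) cube([1006, 128, 97]);


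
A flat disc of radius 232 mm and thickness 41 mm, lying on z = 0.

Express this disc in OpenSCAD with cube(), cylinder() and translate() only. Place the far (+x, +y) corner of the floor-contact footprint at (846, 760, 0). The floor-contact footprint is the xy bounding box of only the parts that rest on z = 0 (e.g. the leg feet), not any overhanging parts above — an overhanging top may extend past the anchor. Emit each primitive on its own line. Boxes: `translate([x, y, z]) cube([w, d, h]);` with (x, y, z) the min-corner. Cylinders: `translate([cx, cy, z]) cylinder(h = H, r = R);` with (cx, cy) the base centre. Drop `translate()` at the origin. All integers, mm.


translate([614, 528, 0]) cylinder(h = 41, r = 232);


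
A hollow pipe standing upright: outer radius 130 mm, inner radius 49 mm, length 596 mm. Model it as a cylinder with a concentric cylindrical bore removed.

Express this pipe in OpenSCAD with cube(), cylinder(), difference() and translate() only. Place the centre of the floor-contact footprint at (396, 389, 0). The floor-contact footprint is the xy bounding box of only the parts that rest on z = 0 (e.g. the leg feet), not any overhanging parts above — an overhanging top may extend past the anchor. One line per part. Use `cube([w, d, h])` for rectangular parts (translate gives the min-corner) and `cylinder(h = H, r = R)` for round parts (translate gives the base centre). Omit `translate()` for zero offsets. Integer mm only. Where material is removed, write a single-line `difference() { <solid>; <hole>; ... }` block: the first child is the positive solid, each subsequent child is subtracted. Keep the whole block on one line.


difference() { translate([396, 389, 0]) cylinder(h = 596, r = 130); translate([396, 389, 0]) cylinder(h = 596, r = 49); }


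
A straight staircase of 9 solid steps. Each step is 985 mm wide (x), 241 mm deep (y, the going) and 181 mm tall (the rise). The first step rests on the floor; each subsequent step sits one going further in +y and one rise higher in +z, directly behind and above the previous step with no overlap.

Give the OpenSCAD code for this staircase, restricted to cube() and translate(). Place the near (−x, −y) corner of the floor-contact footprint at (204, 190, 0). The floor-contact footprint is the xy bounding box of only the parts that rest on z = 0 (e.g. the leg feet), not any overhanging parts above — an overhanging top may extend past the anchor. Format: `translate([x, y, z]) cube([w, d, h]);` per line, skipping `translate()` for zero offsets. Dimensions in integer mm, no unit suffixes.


translate([204, 190, 0]) cube([985, 241, 181]);
translate([204, 431, 181]) cube([985, 241, 181]);
translate([204, 672, 362]) cube([985, 241, 181]);
translate([204, 913, 543]) cube([985, 241, 181]);
translate([204, 1154, 724]) cube([985, 241, 181]);
translate([204, 1395, 905]) cube([985, 241, 181]);
translate([204, 1636, 1086]) cube([985, 241, 181]);
translate([204, 1877, 1267]) cube([985, 241, 181]);
translate([204, 2118, 1448]) cube([985, 241, 181]);


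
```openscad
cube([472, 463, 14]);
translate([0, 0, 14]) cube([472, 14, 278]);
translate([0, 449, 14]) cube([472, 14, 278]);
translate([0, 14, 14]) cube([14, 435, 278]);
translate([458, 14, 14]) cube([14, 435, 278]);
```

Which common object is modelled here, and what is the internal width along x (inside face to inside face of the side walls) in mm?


An open box. The internal width is 444 mm.

A 472×463 base slab with four walls standing on it — an open box. The base is 472 mm wide and the walls are 14 mm thick, so the internal width is 472 − 2 × 14 = 444 mm.


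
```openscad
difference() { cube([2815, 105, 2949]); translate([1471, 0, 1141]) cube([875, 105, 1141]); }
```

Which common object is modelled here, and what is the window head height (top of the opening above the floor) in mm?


A wall with a window opening. The window head height is 2282 mm.

A wall with a rectangular opening subtracted — a window. Sill at z = 1141, opening 1141 mm tall, so the head is at 1141 + 1141 = 2282 mm.


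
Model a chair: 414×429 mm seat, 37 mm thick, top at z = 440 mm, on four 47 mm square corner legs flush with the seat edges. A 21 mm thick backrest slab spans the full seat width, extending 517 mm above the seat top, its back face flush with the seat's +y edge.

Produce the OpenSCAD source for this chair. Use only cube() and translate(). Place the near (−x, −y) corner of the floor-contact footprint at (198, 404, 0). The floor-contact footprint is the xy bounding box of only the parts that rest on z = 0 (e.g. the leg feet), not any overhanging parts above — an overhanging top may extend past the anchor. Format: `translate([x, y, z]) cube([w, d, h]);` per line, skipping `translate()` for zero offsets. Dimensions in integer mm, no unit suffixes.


// leg_h = 440 - 37 = 403
translate([198, 404, 403]) cube([414, 429, 37]);
translate([198, 404, 0]) cube([47, 47, 403]);
translate([565, 404, 0]) cube([47, 47, 403]);
translate([198, 786, 0]) cube([47, 47, 403]);
translate([565, 786, 0]) cube([47, 47, 403]);
translate([198, 812, 440]) cube([414, 21, 517]);


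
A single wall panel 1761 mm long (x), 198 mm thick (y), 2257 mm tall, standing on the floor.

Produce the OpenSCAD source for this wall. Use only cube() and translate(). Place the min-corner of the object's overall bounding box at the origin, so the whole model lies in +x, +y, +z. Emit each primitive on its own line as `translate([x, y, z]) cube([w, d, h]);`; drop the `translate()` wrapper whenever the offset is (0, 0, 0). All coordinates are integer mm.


cube([1761, 198, 2257]);


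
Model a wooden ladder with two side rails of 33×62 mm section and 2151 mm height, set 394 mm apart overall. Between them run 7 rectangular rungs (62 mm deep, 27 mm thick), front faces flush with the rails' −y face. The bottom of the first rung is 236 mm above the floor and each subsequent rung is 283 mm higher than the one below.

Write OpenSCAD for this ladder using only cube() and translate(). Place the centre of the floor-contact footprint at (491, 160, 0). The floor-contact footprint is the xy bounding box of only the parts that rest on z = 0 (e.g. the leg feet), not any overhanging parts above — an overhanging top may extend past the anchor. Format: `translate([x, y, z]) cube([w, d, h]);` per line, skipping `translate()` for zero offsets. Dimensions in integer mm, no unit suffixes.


// rung span = 394 - 2*33 = 328
// rung[k] z = 236 + k*283
translate([294, 129, 0]) cube([33, 62, 2151]);
translate([655, 129, 0]) cube([33, 62, 2151]);
translate([327, 129, 236]) cube([328, 62, 27]);
translate([327, 129, 519]) cube([328, 62, 27]);
translate([327, 129, 802]) cube([328, 62, 27]);
translate([327, 129, 1085]) cube([328, 62, 27]);
translate([327, 129, 1368]) cube([328, 62, 27]);
translate([327, 129, 1651]) cube([328, 62, 27]);
translate([327, 129, 1934]) cube([328, 62, 27]);


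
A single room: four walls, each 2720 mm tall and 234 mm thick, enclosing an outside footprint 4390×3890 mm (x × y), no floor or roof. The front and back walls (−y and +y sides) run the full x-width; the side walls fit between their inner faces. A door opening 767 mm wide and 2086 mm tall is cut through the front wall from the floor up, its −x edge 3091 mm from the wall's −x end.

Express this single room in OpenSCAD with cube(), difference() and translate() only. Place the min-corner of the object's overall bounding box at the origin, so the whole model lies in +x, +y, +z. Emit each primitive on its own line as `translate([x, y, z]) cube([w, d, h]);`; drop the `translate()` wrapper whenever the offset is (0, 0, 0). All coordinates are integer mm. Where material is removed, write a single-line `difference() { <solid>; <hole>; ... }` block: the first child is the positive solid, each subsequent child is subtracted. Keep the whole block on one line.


difference() { cube([4390, 234, 2720]); translate([3091, 0, 0]) cube([767, 234, 2086]); }
translate([0, 3656, 0]) cube([4390, 234, 2720]);
translate([0, 234, 0]) cube([234, 3422, 2720]);
translate([4156, 234, 0]) cube([234, 3422, 2720]);


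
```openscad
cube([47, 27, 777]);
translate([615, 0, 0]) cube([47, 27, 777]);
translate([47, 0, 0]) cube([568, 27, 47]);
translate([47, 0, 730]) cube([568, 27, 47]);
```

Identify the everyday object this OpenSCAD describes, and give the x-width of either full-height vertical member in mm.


A picture frame. The border width is 47 mm.

Four thin pieces enclosing a rectangular opening — a picture frame. The two full-height stiles are 777 mm tall; the top rail sits at z = 730 and is 47 mm tall, so the border above the opening is 777 − 730 = 47 mm, matching the stile x-width.


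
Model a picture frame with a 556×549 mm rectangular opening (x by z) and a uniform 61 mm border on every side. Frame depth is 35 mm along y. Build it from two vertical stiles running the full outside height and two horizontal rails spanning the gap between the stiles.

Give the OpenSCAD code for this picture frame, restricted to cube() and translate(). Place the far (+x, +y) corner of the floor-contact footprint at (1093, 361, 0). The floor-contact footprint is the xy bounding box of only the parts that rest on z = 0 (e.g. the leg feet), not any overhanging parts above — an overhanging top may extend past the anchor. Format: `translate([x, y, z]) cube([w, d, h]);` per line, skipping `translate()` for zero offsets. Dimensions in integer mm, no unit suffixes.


translate([415, 326, 0]) cube([61, 35, 671]);
translate([1032, 326, 0]) cube([61, 35, 671]);
translate([476, 326, 0]) cube([556, 35, 61]);
translate([476, 326, 610]) cube([556, 35, 61]);


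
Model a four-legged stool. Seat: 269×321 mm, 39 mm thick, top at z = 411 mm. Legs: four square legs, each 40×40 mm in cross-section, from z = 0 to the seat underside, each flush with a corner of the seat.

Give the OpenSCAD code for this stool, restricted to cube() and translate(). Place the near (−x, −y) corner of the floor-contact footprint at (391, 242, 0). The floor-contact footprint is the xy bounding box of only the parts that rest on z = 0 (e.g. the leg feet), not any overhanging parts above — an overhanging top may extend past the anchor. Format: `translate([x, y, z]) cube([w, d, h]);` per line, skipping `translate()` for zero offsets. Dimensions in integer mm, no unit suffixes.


translate([391, 242, 372]) cube([269, 321, 39]);
translate([391, 242, 0]) cube([40, 40, 372]);
translate([620, 242, 0]) cube([40, 40, 372]);
translate([391, 523, 0]) cube([40, 40, 372]);
translate([620, 523, 0]) cube([40, 40, 372]);


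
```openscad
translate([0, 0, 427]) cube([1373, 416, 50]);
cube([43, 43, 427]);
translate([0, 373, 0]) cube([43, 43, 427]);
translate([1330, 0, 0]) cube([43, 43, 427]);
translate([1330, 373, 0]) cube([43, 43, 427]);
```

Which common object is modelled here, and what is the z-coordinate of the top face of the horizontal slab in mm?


A bench. The seat-top height is 477 mm.

A long slab on four corner posts — a bench. The slab sits at z = 427 with thickness 50, so the top is 427 + 50 = 477 mm.


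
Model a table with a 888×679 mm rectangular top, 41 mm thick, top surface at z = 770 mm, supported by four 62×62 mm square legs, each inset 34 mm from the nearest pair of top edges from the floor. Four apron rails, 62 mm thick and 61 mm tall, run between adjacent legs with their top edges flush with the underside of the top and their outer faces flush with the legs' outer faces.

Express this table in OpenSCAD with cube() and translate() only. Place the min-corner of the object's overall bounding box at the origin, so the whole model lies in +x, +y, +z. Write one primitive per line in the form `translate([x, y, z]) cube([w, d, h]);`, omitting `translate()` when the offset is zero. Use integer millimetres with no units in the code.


translate([0, 0, 729]) cube([888, 679, 41]);
translate([34, 34, 0]) cube([62, 62, 729]);
translate([792, 34, 0]) cube([62, 62, 729]);
translate([34, 583, 0]) cube([62, 62, 729]);
translate([792, 583, 0]) cube([62, 62, 729]);
translate([96, 34, 668]) cube([696, 62, 61]);
translate([96, 583, 668]) cube([696, 62, 61]);
translate([34, 96, 668]) cube([62, 487, 61]);
translate([792, 96, 668]) cube([62, 487, 61]);


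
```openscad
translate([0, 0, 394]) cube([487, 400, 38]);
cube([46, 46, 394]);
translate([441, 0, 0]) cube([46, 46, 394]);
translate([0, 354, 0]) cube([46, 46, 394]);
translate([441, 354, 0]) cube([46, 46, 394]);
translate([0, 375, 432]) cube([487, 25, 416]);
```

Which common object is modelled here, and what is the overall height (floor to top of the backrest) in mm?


A chair. The overall height is 848 mm.

A slab on four corner posts with a tall panel at the back — a chair. The seat slab sits at z = 394 with thickness 38, and the 416 mm backrest starts at the seat top, so the overall height is 394 + 38 + 416 = 848 mm.


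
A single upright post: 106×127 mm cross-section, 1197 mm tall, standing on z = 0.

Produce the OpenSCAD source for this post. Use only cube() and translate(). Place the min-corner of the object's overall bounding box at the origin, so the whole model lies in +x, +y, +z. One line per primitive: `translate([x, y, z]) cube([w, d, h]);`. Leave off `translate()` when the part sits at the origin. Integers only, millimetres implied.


cube([106, 127, 1197]);


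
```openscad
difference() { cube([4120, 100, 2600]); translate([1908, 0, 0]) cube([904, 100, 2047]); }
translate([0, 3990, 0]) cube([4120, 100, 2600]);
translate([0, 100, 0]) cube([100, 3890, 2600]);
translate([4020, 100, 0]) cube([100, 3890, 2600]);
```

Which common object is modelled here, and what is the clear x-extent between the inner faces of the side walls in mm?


A single room. The interior width is 3920 mm.

Four walls enclosing a rectangle with a door in the front wall — a room. Outside width 4120 minus two 100 mm walls gives 3920 mm.


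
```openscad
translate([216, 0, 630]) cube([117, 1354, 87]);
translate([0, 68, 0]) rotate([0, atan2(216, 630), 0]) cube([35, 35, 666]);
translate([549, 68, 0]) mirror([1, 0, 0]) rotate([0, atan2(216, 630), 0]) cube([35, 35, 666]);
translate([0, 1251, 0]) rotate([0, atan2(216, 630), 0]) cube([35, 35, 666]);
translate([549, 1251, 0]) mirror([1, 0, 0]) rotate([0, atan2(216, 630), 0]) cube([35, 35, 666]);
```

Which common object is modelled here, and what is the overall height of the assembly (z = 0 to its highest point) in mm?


A sawhorse. The overall height is 717 mm.

A beam across two mirrored pairs of raked legs — a sawhorse. The beam's underside is at z = 630 (matching the legs' vertical rise in atan2(216, 630)) and the beam is 87 mm tall, so its top is at 630 + 87 = 717 mm. The raked legs top out at the beam's underside, so that is the highest point.


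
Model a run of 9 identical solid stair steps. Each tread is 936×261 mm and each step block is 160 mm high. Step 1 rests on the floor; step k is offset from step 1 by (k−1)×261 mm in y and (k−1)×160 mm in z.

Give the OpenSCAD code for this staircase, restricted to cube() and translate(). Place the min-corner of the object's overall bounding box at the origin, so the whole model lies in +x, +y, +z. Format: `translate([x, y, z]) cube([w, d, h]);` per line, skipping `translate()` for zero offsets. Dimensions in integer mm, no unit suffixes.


cube([936, 261, 160]);
translate([0, 261, 160]) cube([936, 261, 160]);
translate([0, 522, 320]) cube([936, 261, 160]);
translate([0, 783, 480]) cube([936, 261, 160]);
translate([0, 1044, 640]) cube([936, 261, 160]);
translate([0, 1305, 800]) cube([936, 261, 160]);
translate([0, 1566, 960]) cube([936, 261, 160]);
translate([0, 1827, 1120]) cube([936, 261, 160]);
translate([0, 2088, 1280]) cube([936, 261, 160]);
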